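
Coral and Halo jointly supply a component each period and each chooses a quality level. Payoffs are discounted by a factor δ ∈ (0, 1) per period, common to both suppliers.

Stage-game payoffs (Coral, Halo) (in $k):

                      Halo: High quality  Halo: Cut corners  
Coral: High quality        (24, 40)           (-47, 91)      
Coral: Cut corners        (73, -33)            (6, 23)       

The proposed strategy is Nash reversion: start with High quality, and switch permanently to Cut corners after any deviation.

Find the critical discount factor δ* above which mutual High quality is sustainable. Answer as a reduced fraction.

Coral: cooperation gives 24 each period; deviation gives 73 once then 6 forever.
  24/(1−δ) ≥ 73 + 6δ/(1−δ) ⇒ δ ≥ 49/67.
Halo: cooperation gives 40 each period; deviation gives 91 once then 23 forever.
  δ ≥ 51/68 = 3/4.
Both must hold, so the binding constraint is Halo's: δ ≥ 3/4.

3/4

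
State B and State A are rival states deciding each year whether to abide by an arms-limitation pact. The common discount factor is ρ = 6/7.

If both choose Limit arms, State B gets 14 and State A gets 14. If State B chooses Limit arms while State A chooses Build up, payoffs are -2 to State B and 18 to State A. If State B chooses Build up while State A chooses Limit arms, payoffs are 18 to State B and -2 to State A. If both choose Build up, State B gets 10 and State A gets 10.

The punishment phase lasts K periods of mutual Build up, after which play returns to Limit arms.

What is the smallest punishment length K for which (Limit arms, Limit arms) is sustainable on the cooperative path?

Need Σ_{k=1}^{K} ρ^k ≥ (18−14)/(14−10) = 1.0000 at ρ = 6/7.
At K = 1 the sum is 0.8571 < 1.0000; at K = 2 it is 1.5918 ≥ 1.0000.
So the minimum punishment length is K = 2.

2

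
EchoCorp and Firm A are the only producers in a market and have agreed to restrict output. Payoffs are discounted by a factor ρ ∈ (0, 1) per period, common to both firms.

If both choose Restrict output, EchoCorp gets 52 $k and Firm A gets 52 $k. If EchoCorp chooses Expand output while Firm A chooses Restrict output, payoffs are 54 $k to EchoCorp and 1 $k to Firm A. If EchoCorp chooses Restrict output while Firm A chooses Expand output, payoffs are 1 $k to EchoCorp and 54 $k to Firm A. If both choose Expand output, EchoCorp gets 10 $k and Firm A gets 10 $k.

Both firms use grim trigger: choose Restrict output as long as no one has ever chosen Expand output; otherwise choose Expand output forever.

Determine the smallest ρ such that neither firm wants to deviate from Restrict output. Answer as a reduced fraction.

1/22

One-period gain from deviating is 54 − 52 = 2. The loss is 52 − 10 = 42 in every subsequent period, with present value 42·ρ/(1−ρ).
Deviation is unprofitable when 42·ρ/(1−ρ) ≥ 2, i.e. ρ/(1−ρ) ≥ 1/21.
Equivalently ρ ≥ 2/(2+42) = 1/22.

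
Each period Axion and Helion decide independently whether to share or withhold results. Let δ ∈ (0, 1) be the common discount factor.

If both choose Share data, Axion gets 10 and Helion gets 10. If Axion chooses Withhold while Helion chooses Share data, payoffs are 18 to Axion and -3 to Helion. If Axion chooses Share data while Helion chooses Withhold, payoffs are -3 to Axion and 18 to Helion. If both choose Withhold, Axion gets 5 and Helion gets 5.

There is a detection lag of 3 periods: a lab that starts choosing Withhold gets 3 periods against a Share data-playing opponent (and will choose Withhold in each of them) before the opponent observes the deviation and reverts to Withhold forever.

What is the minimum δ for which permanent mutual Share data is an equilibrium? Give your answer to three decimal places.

0.851

Deviating for the 3 undetected periods gains 18−10 = 8 per period over cooperation, then loses 10−5 = 5 per period forever once punishment starts.
Gain: 8(1 + δ + … + δ^2); loss: 5·δ^3/(1−δ).
No profitable deviation ⇔ 8(1−δ^3) ≤ 5·δ^3, i.e. δ^3 ≥ 8/(8+5) = 8/13.
Hence δ ≥ (8/13)^(1/3) ≈ 0.851.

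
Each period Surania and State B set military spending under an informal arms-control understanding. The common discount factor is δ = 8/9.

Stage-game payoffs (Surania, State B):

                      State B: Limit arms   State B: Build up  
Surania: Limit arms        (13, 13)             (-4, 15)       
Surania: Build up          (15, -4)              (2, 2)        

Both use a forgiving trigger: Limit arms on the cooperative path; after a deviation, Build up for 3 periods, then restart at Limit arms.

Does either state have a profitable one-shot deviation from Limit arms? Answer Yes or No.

A one-shot deviation gives 15 now, then 2 for 3 periods, then back to 13.
Gain from deviating: (15−13) today; loss: (13−2) in each of the next 3 periods.
No-deviation condition: (13−2)(δ+…+δ^3) ≥ 15−13, i.e. δ+…+δ^3 ≥ 2/11.
At δ = 8/9: δ+…+δ^3 = 2.3813 ≥ 0.1818.
So cooperation is sustainable.

No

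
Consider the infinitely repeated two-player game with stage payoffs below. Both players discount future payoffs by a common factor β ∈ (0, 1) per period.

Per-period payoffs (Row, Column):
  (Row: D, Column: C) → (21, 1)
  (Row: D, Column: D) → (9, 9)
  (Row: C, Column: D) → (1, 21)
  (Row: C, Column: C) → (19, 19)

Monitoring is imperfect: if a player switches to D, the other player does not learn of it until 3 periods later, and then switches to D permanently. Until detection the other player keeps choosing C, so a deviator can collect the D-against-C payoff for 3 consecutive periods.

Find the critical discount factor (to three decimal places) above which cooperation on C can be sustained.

0.550

Deviating for the 3 undetected periods gains 21−19 = 2 per period over cooperation, then loses 19−9 = 10 per period forever once punishment starts.
Gain: 2(1 + β + … + β^2); loss: 10·β^3/(1−β).
No profitable deviation ⇔ 2(1−β^3) ≤ 10·β^3, i.e. β^3 ≥ 2/(2+10) = 1/6.
Hence β ≥ (1/6)^(1/3) ≈ 0.550.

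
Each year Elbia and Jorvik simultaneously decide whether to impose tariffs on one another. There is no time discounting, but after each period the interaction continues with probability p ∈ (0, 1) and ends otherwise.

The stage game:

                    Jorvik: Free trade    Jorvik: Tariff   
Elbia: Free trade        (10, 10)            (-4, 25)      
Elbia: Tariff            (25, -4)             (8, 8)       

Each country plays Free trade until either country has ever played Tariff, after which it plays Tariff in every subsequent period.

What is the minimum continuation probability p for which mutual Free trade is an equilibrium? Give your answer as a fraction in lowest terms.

Expected cooperation value is 10 + p·10 + p²·10 + … = 10/(1−p); deviation gives 25 + p·8/(1−p).
10 ≥ 25(1−p) + 8p ⇒ 17p ≥ 15 ⇒ p ≥ 15/17.

15/17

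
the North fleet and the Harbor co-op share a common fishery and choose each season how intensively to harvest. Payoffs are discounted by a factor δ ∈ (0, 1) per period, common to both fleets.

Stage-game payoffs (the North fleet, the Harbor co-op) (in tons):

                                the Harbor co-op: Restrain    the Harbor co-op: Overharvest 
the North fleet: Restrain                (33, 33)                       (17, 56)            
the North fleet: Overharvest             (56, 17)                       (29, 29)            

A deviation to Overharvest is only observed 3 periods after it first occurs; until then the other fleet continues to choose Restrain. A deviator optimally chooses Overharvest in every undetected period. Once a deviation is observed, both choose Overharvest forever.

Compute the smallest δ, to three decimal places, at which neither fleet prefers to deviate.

The best deviation is to choose Overharvest for all 3 undetected periods, earning 56 each, then 29 forever once detected.
Deviation value: 56(1−δ^3)/(1−δ) + 29δ^3/(1−δ); cooperation value: 33/(1−δ).
IC: 33 ≥ 56(1−δ^3) + 29δ^3 = 56 − 27δ^3.
So δ^3 ≥ 23/27, giving δ ≥ (23/27)^(1/3) ≈ 0.948.

0.948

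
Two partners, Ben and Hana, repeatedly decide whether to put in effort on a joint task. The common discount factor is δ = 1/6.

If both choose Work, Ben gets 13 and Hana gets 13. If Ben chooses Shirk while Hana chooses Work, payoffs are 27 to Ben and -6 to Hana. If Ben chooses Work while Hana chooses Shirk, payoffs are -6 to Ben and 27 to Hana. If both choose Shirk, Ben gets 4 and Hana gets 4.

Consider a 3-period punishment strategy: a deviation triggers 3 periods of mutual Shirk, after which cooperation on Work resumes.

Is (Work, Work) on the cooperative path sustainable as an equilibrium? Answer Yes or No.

A one-shot deviation gives 27 now, then 4 for 3 periods, then back to 13.
Gain from deviating: (27−13) today; loss: (13−4) in each of the next 3 periods.
No-deviation condition: (13−4)(δ+…+δ^3) ≥ 27−13, i.e. δ+…+δ^3 ≥ 14/9.
At δ = 1/6: δ+…+δ^3 = 0.1991 < 1.5556.
So cooperation is not sustainable.

No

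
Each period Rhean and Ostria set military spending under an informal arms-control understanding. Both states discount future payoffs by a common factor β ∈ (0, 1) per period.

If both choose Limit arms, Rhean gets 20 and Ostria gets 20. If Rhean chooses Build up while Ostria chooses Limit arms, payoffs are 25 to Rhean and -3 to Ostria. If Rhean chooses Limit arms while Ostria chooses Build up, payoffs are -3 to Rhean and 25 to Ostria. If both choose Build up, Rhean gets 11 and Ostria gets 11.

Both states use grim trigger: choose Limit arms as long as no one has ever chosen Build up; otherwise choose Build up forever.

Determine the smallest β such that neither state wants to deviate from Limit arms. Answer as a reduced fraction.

Cooperation forever yields 20 each period: 20/(1−β).
Deviating yields 25 once, then 11 forever: 25 + 11β/(1−β).
No profitable deviation requires 20/(1−β) ≥ 25 + 11β/(1−β).
Multiplying by (1−β): 20 ≥ 25(1−β) + 11β = 25 − 14β.
So 14β ≥ 5, i.e. β ≥ 5/14.

5/14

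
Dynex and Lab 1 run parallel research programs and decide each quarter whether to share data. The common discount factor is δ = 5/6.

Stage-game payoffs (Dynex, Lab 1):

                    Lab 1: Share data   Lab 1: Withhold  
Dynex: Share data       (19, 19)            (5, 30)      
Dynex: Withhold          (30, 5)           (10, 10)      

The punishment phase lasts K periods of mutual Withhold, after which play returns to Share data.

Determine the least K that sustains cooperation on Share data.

2

IC: δ(1−δ^K)/(1−δ) ≥ (30−19)/(19−10) = 11/9.
With δ = 5/6: need 1 − δ^K ≥ 11/9·(1−5/6)/(5/6), i.e. δ^K ≤ 0.7556.
Since (5/6)^1 = 0.8333 and (5/6)^2 = 0.6944, the smallest such K is 2.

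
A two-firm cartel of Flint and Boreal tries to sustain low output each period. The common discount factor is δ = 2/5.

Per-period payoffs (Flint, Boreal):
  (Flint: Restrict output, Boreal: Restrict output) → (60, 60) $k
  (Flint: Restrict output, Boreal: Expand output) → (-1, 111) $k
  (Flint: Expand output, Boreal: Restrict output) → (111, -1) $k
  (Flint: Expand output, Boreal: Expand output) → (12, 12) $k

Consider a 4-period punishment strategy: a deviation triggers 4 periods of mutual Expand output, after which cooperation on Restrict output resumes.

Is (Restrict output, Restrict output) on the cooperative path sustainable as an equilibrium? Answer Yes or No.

No

Comparing payoff streams over the 5 periods until play realigns: cooperate → 60(1+δ+…+δ^4); deviate → 111 + 12(δ+…+δ^4).
Cooperation is sustained iff (60−12)(δ+…+δ^4) ≥ 111−60.
δ+…+δ^4 = 2/5·(1−(2/5)^4)/(1−2/5) = 0.6496, and (111−60)/(60−12) = 1.0625.
0.6496 < 1.0625, so cooperation is not sustainable.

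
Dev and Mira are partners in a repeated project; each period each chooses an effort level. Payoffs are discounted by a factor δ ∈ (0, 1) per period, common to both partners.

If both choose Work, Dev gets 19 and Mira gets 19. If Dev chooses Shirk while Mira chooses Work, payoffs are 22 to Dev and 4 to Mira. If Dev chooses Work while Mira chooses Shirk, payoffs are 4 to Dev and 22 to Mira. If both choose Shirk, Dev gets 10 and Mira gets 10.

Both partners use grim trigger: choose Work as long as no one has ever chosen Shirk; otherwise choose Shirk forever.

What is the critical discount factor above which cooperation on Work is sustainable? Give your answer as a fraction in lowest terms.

Cooperation forever yields 19 each period: 19/(1−δ).
Deviating yields 22 once, then 10 forever: 22 + 10δ/(1−δ).
No profitable deviation requires 19/(1−δ) ≥ 22 + 10δ/(1−δ).
Multiplying by (1−δ): 19 ≥ 22(1−δ) + 10δ = 22 − 12δ.
So 12δ ≥ 3, i.e. δ ≥ 3/12 = 1/4.

1/4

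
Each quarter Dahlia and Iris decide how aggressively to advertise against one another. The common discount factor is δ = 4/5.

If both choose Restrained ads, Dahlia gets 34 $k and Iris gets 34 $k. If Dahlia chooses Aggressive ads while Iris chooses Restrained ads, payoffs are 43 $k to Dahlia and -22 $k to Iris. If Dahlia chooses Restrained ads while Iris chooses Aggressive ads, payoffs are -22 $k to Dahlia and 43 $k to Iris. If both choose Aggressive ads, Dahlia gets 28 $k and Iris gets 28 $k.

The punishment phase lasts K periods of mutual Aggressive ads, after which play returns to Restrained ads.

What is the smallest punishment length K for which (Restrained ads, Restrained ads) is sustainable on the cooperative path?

3

IC: δ(1−δ^K)/(1−δ) ≥ (43−34)/(34−28) = 3/2.
With δ = 4/5: need 1 − δ^K ≥ 3/2·(1−4/5)/(4/5), i.e. δ^K ≤ 0.6250.
Since (4/5)^2 = 0.6400 and (4/5)^3 = 0.5120, the smallest such K is 3.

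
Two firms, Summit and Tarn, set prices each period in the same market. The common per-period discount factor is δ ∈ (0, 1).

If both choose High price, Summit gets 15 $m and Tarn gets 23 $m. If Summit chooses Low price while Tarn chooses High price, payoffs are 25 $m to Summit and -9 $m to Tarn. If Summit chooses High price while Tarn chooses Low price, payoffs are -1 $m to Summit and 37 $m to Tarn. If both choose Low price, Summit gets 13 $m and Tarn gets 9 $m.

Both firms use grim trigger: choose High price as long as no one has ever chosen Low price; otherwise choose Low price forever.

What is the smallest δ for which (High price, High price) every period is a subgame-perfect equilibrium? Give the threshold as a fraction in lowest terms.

Summit: cooperation gives 15 each period; deviation gives 25 once then 13 forever.
  15/(1−δ) ≥ 25 + 13δ/(1−δ) ⇒ δ ≥ 10/12 = 5/6.
Tarn: cooperation gives 23 each period; deviation gives 37 once then 9 forever.
  δ ≥ 14/28 = 1/2.
Both must hold, so the binding constraint is Summit's: δ ≥ 5/6.

5/6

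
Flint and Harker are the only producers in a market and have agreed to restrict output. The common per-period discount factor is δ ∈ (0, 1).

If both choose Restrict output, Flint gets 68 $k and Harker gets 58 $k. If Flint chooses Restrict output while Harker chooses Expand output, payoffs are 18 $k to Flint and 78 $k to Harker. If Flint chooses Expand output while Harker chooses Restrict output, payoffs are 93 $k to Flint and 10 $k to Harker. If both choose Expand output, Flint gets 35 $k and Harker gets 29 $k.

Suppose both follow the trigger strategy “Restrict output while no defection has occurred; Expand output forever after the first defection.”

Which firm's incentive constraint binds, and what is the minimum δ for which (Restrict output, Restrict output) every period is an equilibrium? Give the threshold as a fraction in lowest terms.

Flint's threshold: (93−68)/(93−35) = 25/58.
Harker's threshold: (78−58)/(78−29) = 20/49.
25/58 > 20/49, so Flint binds and δ* = 25/58.

Flint; δ ≥ 25/58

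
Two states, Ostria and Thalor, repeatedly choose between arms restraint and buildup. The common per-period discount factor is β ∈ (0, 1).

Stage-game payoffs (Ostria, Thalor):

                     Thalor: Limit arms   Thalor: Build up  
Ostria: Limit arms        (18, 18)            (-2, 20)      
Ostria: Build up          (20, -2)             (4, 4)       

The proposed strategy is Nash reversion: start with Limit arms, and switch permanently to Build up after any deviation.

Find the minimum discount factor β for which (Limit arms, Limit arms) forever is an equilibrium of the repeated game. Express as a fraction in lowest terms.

1/8

One-period gain from deviating is 20 − 18 = 2. The loss is 18 − 4 = 14 in every subsequent period, with present value 14·β/(1−β).
Deviation is unprofitable when 14·β/(1−β) ≥ 2, i.e. β/(1−β) ≥ 1/7.
Equivalently β ≥ 2/(2+14) = 1/8.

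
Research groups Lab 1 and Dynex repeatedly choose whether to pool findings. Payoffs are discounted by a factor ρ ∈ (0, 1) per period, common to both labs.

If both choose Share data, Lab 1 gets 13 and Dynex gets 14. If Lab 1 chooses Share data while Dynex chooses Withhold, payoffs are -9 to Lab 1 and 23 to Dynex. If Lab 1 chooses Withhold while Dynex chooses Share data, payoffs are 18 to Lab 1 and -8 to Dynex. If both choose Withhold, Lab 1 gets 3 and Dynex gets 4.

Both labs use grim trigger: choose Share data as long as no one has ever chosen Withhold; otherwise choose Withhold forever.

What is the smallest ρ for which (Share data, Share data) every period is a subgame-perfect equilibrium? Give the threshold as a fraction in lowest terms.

9/19

For Lab 1: deviation gain 18−13 = 5, per-period punishment loss 13−3 = 10. IC gives ρ ≥ 5/15 = 1/3.
For Dynex: gain 9, loss 10 per period, so ρ ≥ 9/19.
The tighter constraint is Dynex's, so cooperation needs ρ ≥ 9/19.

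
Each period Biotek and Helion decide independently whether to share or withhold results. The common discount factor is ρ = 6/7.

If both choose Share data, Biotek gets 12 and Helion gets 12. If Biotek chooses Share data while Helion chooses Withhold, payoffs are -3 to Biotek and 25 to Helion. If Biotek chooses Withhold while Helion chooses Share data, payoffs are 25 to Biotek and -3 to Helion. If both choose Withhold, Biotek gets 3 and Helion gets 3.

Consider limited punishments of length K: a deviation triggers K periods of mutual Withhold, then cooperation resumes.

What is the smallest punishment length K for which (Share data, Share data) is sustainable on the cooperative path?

2

IC: ρ(1−ρ^K)/(1−ρ) ≥ (25−12)/(12−3) = 13/9.
With ρ = 6/7: need 1 − ρ^K ≥ 13/9·(1−6/7)/(6/7), i.e. ρ^K ≤ 0.7593.
Since (6/7)^1 = 0.8571 and (6/7)^2 = 0.7347, the smallest such K is 2.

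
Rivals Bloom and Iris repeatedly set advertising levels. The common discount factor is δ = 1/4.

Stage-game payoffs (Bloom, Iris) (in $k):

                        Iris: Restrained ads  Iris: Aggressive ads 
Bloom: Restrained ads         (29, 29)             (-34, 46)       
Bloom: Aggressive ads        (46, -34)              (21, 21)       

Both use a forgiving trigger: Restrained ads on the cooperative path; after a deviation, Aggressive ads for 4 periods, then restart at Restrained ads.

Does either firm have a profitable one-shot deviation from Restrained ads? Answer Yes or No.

Comparing payoff streams over the 5 periods until play realigns: cooperate → 29(1+δ+…+δ^4); deviate → 46 + 21(δ+…+δ^4).
Cooperation is sustained iff (29−21)(δ+…+δ^4) ≥ 46−29.
δ+…+δ^4 = 1/4·(1−(1/4)^4)/(1−1/4) = 0.3320, and (46−29)/(29−21) = 2.1250.
0.3320 < 2.1250, so cooperation is not sustainable.

Yes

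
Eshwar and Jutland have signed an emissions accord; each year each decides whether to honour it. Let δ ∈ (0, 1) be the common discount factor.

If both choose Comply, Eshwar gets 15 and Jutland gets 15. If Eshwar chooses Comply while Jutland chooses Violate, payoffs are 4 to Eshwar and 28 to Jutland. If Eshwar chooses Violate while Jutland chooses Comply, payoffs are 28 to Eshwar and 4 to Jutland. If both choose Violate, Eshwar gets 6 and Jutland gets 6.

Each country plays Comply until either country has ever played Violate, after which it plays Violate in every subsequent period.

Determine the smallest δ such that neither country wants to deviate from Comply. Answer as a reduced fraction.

13/22

15/(1−δ) ≥ 28 + 6δ/(1−δ)
15 ≥ 28 − 22δ
δ ≥ 13/22.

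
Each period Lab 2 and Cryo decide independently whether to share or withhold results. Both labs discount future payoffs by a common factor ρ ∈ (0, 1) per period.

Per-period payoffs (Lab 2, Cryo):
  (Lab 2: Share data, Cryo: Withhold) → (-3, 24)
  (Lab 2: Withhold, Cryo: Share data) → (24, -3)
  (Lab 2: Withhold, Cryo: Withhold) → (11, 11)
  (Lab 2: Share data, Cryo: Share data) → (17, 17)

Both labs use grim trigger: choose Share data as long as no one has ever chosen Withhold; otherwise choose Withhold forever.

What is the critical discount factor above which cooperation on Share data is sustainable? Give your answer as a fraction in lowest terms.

7/13

One-period gain from deviating is 24 − 17 = 7. The loss is 17 − 11 = 6 in every subsequent period, with present value 6·ρ/(1−ρ).
Deviation is unprofitable when 6·ρ/(1−ρ) ≥ 7, i.e. ρ/(1−ρ) ≥ 7/6.
Equivalently ρ ≥ 7/(7+6) = 7/13.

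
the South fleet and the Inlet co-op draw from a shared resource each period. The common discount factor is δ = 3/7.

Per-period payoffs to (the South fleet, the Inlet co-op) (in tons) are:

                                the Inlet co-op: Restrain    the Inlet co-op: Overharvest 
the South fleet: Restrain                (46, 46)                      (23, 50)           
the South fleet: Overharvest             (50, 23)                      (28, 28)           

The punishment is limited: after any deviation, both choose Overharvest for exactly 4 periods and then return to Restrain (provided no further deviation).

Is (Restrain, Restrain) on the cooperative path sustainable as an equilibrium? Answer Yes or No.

IC: δ+…+δ^4 ≥ (50−46)/(46−28) = 2/9.
At δ = 3/7: partial sum = 0.7247 ≥ 0.2222. Cooperation sustainable.

Yes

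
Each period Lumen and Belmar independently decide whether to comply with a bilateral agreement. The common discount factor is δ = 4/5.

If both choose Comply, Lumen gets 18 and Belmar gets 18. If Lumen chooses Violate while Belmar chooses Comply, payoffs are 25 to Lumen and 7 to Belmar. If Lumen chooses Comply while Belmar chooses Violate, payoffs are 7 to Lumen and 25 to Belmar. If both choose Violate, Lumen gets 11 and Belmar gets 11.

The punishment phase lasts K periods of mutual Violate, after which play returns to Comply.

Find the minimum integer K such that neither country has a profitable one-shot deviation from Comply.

No profitable deviation requires (18−11)(δ+…+δ^K) ≥ 25−18, i.e. δ+…+δ^K ≥ 1 ≈ 1.0000.
With δ = 4/5, the partial sums are K=1: 0.8000, K=2: 1.4400.
K = 2 is the first length at which the sum reaches 1.0000.

2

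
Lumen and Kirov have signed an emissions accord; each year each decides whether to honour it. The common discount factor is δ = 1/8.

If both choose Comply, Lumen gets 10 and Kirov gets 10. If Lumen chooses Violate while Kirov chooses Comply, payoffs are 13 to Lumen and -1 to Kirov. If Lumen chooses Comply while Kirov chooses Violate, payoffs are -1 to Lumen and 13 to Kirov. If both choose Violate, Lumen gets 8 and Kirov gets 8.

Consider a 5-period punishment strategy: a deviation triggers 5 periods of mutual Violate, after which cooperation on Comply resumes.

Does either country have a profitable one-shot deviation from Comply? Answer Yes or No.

Yes

IC: δ+…+δ^5 ≥ (13−10)/(10−8) = 3/2.
At δ = 1/8: partial sum = 0.1429 < 1.5000. Cooperation not sustainable.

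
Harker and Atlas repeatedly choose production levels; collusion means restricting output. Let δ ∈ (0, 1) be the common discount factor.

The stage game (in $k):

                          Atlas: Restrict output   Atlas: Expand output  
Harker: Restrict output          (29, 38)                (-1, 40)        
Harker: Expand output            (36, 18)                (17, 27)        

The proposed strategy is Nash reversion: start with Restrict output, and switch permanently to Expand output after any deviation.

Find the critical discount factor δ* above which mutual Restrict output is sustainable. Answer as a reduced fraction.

7/19

For Harker: deviation gain 36−29 = 7, per-period punishment loss 29−17 = 12. IC gives δ ≥ 7/19.
For Atlas: gain 2, loss 11 per period, so δ ≥ 2/13.
The tighter constraint is Harker's, so cooperation needs δ ≥ 7/19.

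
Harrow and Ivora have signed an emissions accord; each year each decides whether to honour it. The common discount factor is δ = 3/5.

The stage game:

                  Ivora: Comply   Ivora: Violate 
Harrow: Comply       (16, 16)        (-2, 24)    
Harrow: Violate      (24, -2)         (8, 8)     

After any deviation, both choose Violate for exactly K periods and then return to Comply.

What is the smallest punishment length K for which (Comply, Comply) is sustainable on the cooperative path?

3

Need Σ_{k=1}^{K} δ^k ≥ (24−16)/(16−8) = 1.0000 at δ = 3/5.
At K = 2 the sum is 0.9600 < 1.0000; at K = 3 it is 1.1760 ≥ 1.0000.
So the minimum punishment length is K = 3.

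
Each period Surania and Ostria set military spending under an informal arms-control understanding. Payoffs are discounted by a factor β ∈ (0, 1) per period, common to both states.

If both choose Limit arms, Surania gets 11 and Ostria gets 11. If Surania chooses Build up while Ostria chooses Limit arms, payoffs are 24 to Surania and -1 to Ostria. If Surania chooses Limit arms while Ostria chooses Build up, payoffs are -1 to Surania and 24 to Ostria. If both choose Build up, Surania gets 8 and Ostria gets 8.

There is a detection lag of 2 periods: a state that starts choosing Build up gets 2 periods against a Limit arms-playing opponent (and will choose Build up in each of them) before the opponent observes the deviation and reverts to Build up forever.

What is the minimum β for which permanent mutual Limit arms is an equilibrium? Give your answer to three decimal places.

The best deviation is to choose Build up for all 2 undetected periods, earning 24 each, then 8 forever once detected.
Deviation value: 24(1−β^2)/(1−β) + 8β^2/(1−β); cooperation value: 11/(1−β).
IC: 11 ≥ 24(1−β^2) + 8β^2 = 24 − 16β^2.
So β^2 ≥ 13/16, giving β ≥ (13/16)^(1/2) ≈ 0.901.

0.901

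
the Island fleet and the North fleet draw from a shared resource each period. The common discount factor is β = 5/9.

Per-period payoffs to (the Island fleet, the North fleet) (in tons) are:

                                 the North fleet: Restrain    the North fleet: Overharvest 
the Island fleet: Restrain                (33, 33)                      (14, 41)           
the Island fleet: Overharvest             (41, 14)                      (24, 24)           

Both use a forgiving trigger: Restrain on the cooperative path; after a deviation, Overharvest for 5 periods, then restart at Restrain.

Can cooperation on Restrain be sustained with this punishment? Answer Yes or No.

Yes

A one-shot deviation gives 41 now, then 24 for 5 periods, then back to 33.
Gain from deviating: (41−33) today; loss: (33−24) in each of the next 5 periods.
No-deviation condition: (33−24)(β+…+β^5) ≥ 41−33, i.e. β+…+β^5 ≥ 8/9.
At β = 5/9: β+…+β^5 = 1.1838 ≥ 0.8889.
So cooperation is sustainable.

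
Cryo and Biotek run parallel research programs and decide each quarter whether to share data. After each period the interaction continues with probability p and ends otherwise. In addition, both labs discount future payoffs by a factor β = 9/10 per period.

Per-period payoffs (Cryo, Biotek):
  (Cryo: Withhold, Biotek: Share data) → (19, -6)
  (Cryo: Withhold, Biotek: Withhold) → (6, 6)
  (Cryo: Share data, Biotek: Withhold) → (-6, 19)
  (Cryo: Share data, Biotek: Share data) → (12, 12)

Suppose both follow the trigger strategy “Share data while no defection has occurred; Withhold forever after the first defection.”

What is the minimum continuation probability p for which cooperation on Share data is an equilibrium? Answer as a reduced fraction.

70/117

With continuation probability p and discount β, the effective per-period discount factor is βp.
Grim-trigger IC: βp ≥ (19−12)/(19−6) = 7/13.
So p ≥ (7/13)/(9/10) = 70/117.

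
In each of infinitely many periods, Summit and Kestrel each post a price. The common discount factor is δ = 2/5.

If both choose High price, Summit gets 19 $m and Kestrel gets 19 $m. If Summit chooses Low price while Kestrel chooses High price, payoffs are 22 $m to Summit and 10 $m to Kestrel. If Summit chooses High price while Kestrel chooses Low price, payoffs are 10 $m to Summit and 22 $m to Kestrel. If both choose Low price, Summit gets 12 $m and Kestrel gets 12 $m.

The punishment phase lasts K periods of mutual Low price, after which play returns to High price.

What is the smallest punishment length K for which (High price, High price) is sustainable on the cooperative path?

IC: δ(1−δ^K)/(1−δ) ≥ (22−19)/(19−12) = 3/7.
With δ = 2/5: need 1 − δ^K ≥ 3/7·(1−2/5)/(2/5), i.e. δ^K ≤ 0.3571.
Since (2/5)^1 = 0.4000 and (2/5)^2 = 0.1600, the smallest such K is 2.

2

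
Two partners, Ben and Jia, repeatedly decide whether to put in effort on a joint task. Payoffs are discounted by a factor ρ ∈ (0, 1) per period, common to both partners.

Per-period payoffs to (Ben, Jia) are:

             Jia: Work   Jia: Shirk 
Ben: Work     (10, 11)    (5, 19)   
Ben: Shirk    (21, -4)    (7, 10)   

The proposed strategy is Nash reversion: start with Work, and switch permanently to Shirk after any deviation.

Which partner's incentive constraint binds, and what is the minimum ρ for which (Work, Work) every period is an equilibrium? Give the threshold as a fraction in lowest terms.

Ben's threshold: (21−10)/(21−7) = 11/14.
Jia's threshold: (19−11)/(19−10) = 8/9.
11/14 < 8/9, so Jia binds and ρ* = 8/9.

Jia; ρ ≥ 8/9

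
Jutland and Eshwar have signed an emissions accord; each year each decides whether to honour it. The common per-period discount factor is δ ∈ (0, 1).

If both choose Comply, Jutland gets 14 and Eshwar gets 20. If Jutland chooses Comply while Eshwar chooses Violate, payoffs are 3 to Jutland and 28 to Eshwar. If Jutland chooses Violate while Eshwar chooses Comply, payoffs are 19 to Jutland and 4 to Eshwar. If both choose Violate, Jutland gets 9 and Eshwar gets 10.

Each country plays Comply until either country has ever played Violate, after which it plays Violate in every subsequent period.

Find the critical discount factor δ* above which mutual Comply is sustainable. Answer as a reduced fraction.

1/2

Jutland: cooperation gives 14 each period; deviation gives 19 once then 9 forever.
  14/(1−δ) ≥ 19 + 9δ/(1−δ) ⇒ δ ≥ 5/10 = 1/2.
Eshwar: cooperation gives 20 each period; deviation gives 28 once then 10 forever.
  δ ≥ 8/18 = 4/9.
Both must hold, so the binding constraint is Jutland's: δ ≥ 1/2.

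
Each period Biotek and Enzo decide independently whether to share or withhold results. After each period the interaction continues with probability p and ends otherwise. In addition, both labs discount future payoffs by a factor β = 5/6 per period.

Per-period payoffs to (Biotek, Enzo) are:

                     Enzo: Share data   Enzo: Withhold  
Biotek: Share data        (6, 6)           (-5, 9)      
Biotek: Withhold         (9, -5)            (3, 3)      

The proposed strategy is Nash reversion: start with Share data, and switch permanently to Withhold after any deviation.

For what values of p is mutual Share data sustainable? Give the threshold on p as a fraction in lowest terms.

3/5

Expected continuation weight on next period's payoff is β·p = 5/6·p, which plays the role of the discount factor.
Cooperation requires 5/6·p ≥ (9−6)/(9−3) = 1/2, hence p ≥ 3/5.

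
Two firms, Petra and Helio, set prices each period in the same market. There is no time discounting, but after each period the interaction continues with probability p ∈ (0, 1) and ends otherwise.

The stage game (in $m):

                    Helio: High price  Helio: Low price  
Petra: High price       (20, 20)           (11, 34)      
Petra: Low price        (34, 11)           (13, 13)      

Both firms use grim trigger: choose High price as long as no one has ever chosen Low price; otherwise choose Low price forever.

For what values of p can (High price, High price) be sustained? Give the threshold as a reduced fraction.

With no time discounting, the continuation probability p plays the role of the discount factor.
Grim-trigger IC: 20/(1−p) ≥ 34 + 13p/(1−p) ⇒ p ≥ (34−20)/(34−13) = 2/3.

2/3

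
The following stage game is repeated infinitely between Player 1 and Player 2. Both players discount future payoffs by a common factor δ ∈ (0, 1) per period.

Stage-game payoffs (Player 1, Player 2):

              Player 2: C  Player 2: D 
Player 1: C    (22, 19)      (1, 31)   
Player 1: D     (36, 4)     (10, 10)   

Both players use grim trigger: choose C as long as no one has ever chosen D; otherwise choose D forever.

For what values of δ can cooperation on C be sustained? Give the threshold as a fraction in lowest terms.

For Player 1: deviation gain 36−22 = 14, per-period punishment loss 22−10 = 12. IC gives δ ≥ 14/26 = 7/13.
For Player 2: gain 12, loss 9 per period, so δ ≥ 12/21 = 4/7.
The tighter constraint is Player 2's, so cooperation needs δ ≥ 4/7.

4/7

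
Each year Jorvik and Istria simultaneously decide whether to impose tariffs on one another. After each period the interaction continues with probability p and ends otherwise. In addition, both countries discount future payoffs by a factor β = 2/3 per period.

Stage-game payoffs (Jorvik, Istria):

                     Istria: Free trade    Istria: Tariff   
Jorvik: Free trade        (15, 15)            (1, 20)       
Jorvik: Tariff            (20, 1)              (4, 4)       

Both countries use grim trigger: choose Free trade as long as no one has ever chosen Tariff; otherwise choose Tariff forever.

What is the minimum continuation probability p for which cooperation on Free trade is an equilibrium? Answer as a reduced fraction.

15/32

Expected continuation weight on next period's payoff is β·p = 2/3·p, which plays the role of the discount factor.
Cooperation requires 2/3·p ≥ (20−15)/(20−4) = 5/16, hence p ≥ 15/32.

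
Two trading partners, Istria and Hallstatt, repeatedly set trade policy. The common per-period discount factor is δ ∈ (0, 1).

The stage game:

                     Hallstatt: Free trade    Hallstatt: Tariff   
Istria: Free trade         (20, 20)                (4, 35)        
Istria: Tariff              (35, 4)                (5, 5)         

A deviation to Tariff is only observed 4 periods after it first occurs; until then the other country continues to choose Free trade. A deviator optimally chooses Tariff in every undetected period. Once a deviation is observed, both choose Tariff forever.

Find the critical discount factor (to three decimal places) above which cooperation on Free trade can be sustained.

A deviator earns 35 for 4 periods, then 5 forever; cooperating earns 20 forever. Multiplying the IC by (1−δ):
20 ≥ 35(1−δ^4) + 5δ^4, so 30·δ^4 ≥ 15 and δ^4 ≥ 1/2.
δ ≥ (1/2)^(1/4) ≈ 0.841.

0.841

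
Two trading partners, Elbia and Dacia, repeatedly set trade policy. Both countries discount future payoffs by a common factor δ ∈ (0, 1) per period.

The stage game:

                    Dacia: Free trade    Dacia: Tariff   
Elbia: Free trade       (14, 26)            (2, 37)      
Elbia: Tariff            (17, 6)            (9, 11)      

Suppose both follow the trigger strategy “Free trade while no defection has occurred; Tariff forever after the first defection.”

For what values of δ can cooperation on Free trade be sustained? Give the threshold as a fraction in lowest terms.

11/26

For Elbia: deviation gain 17−14 = 3, per-period punishment loss 14−9 = 5. IC gives δ ≥ 3/8.
For Dacia: gain 11, loss 15 per period, so δ ≥ 11/26.
The tighter constraint is Dacia's, so cooperation needs δ ≥ 11/26.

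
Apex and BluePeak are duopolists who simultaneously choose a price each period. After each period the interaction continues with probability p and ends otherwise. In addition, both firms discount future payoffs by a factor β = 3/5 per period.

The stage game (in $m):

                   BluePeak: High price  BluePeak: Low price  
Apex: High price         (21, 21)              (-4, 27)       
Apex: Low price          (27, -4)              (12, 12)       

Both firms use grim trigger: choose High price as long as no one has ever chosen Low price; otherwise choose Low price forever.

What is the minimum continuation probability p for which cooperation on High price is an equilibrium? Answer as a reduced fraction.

2/3

Expected continuation weight on next period's payoff is β·p = 3/5·p, which plays the role of the discount factor.
Cooperation requires 3/5·p ≥ (27−21)/(27−12) = 2/5, hence p ≥ 2/3.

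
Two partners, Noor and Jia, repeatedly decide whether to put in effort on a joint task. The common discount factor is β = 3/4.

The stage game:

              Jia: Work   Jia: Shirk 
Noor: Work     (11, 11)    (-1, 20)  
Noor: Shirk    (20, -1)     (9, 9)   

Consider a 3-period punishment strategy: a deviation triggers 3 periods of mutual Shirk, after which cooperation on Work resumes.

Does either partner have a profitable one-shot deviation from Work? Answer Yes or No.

Yes

Comparing payoff streams over the 4 periods until play realigns: cooperate → 11(1+β+…+β^3); deviate → 20 + 9(β+…+β^3).
Cooperation is sustained iff (11−9)(β+…+β^3) ≥ 20−11.
β+…+β^3 = 3/4·(1−(3/4)^3)/(1−3/4) = 1.7344, and (20−11)/(11−9) = 4.5000.
1.7344 < 4.5000, so cooperation is not sustainable.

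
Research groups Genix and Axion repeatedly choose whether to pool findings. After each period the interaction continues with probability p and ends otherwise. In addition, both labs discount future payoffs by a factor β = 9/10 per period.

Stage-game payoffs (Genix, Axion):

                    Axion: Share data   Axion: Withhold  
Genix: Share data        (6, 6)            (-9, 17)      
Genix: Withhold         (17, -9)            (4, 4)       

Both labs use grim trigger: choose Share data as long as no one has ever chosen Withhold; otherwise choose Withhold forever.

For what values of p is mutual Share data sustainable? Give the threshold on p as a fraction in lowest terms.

110/117

Expected continuation weight on next period's payoff is β·p = 9/10·p, which plays the role of the discount factor.
Cooperation requires 9/10·p ≥ (17−6)/(17−4) = 11/13, hence p ≥ 110/117.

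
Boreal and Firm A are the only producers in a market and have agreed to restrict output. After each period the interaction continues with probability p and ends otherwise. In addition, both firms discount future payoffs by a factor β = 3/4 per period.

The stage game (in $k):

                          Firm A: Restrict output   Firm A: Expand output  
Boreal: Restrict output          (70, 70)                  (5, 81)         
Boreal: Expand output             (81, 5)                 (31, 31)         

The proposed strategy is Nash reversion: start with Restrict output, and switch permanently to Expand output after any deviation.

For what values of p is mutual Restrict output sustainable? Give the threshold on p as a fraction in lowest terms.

22/75

Expected continuation weight on next period's payoff is β·p = 3/4·p, which plays the role of the discount factor.
Cooperation requires 3/4·p ≥ (81−70)/(81−31) = 11/50, hence p ≥ 22/75.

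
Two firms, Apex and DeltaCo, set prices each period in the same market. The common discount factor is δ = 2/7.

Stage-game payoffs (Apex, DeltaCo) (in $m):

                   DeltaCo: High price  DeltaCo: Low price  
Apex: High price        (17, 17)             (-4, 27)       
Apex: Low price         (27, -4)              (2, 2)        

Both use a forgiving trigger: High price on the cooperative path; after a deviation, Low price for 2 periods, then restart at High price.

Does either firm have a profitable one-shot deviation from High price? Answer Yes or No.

IC: δ+…+δ^2 ≥ (27−17)/(17−2) = 2/3.
At δ = 2/7: partial sum = 0.3673 < 0.6667. Cooperation not sustainable.

Yes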